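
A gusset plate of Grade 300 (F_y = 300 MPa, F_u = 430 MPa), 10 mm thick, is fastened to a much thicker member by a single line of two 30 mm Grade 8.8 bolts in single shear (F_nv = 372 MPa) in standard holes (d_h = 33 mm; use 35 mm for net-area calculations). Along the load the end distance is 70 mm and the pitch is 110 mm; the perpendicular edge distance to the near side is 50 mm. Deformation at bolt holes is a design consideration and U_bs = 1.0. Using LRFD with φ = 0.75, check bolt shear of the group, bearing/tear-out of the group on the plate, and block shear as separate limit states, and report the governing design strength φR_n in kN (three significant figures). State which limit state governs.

348 kN (block shear governs)

Bolt shear: A_b = π·30²/4 = 706.9 mm²; R_n = 372 × 706.9 × 2 × 1 / 1000 = 525.9 kN → 0.75 × 525.9 = 394 kN.
Bearing: edge l_c = 53.5, r_n = 276.1 kN; interior l_c = 77, r_n = 309.6 kN; R_n = 276.1 + 1·309.6 = 585.7 kN → 439 kN.
Block shear: A_gv = 1800, A_nv = 1275, A_nt = 325 mm²; R_n = min(0.6F_uA_nv, 0.6F_yA_gv) + U_bs·F_u·A_nt = 463.8 kN → 348 kN.
Block shear governs: 348 kN.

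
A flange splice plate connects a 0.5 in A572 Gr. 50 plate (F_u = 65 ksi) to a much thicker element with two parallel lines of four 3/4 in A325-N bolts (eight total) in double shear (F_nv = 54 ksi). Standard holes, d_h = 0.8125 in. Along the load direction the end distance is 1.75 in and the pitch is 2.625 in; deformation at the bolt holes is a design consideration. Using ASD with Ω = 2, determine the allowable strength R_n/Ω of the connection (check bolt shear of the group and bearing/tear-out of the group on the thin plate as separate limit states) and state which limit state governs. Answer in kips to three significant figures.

191 kips (bolt shear governs)

Bolt shear: A_b = π·0.75²/4 = 0.4418 in²; R_n = 54 × 0.4418 × 8 × 2 = 381.7 kips → 381.7 / 2 = 191 kips.
Bearing (1.2 l_c t F_u ≤ 2.4 d t F_u): upper limit = 2.4·0.75·0.5·65 = 58.5 kips.
  Edge l_c = 1.75 − 0.8125/2 = 1.344 → r_n = 52.41 kips; interior l_c = 2.625 − 0.8125 = 1.812 → r_n = 58.5 kips.
  R_n,bearing = 2·52.41 + 6·58.5 = 455.8 kips → 455.8 / 2 = 228 kips.
Bolt shear governs: 191 kips.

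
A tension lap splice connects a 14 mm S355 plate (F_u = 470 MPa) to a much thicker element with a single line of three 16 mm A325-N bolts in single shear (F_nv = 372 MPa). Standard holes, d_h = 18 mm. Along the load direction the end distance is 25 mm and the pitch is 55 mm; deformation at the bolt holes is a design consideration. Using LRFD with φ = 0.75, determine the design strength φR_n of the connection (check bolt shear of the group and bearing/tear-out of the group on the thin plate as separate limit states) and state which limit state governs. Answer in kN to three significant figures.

168 kN (bolt shear governs)

Bolt shear: A_b = π·16²/4 = 201.1 mm²; R_n = 372 × 201.1 × 3 × 1 / 1000 = 224.4 kN → 0.75 × 224.4 = 168 kN.
Bearing (1.2 l_c t F_u ≤ 2.4 d t F_u): upper limit = 2.4·16·14·470 / 1000 = 252.7 kN.
  Edge l_c = 25 − 18/2 = 16 → r_n = 126.3 kN; interior l_c = 55 − 18 = 37 → r_n = 252.7 kN.
  R_n,bearing = 1·126.3 + 2·252.7 = 631.7 kN → 0.75 × 631.7 = 474 kN.
Bolt shear governs: 168 kN.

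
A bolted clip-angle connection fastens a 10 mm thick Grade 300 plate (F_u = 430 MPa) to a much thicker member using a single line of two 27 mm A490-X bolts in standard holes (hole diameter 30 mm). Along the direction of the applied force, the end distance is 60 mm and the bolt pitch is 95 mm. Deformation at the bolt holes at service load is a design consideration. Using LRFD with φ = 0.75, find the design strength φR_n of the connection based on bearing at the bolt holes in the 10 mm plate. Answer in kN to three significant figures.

Per bolt r_n = 1.2 l_c t F_u ≤ 2.4 d t F_u; upper limit = 2.4 × 27 × 10 × 430 / 1000 = 278.6 kN.
Edge bolt: l_c = 60 − 30/2 = 45 mm → 1.2 × 45 × 10 × 430 / 1000 = 232.2 → r_n = 232.2 kN.
Interior bolts: l_c = 95 − 30 = 65 mm → 1.2 × 65 × 10 × 430 / 1000 = 335.4 → r_n = 278.6 kN.
R_n = 1 × 232.2 + 1 × 278.6 = 510.8 kN.
Design strength φR_n = 0.75 × 510.8 = 383 kN.

383 kN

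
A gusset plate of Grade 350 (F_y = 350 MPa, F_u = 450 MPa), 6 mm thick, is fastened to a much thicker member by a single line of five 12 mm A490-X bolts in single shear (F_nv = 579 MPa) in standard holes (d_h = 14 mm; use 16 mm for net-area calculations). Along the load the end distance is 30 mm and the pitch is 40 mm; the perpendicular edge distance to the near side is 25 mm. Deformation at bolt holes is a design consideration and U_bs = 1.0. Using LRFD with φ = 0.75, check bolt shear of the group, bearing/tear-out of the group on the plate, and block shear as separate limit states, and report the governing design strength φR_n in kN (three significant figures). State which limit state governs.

Bolt shear: A_b = π·12²/4 = 113.1 mm²; R_n = 579 × 113.1 × 5 × 1 / 1000 = 327.4 kN → 0.75 × 327.4 = 246 kN.
Bearing: edge l_c = 23, r_n = 74.52 kN; interior l_c = 26, r_n = 77.76 kN; R_n = 74.52 + 4·77.76 = 385.6 kN → 289 kN.
Block shear: A_gv = 1140, A_nv = 708, A_nt = 102 mm²; R_n = min(0.6F_uA_nv, 0.6F_yA_gv) + U_bs·F_u·A_nt = 237.1 kN → 178 kN.
Block shear governs: 178 kN.

178 kN (block shear governs)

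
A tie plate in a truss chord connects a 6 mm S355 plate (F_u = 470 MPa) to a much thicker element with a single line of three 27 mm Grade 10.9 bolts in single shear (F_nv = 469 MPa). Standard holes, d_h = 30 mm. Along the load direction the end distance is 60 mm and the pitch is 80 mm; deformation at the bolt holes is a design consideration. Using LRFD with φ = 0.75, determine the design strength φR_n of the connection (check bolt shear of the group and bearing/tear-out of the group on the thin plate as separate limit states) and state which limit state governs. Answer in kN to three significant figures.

368 kN (bearing governs)

Bolt shear: A_b = π·27²/4 = 572.6 mm²; R_n = 469 × 572.6 × 3 × 1 / 1000 = 805.6 kN → 0.75 × 805.6 = 604 kN.
Bearing (1.2 l_c t F_u ≤ 2.4 d t F_u): upper limit = 2.4·27·6·470 / 1000 = 182.7 kN.
  Edge l_c = 60 − 30/2 = 45 → r_n = 152.3 kN; interior l_c = 80 − 30 = 50 → r_n = 169.2 kN.
  R_n,bearing = 1·152.3 + 2·169.2 = 490.7 kN → 0.75 × 490.7 = 368 kN.
Bearing governs: 368 kN.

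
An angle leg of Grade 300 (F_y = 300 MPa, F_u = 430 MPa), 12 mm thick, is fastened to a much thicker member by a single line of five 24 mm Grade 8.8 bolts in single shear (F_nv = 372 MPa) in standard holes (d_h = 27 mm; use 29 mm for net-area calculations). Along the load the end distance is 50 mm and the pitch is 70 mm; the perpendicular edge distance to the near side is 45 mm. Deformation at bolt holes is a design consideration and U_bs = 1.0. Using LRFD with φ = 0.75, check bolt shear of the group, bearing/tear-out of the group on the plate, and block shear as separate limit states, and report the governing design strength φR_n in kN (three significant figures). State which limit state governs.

581 kN (block shear governs)

Bolt shear: A_b = π·24²/4 = 452.4 mm²; R_n = 372 × 452.4 × 5 × 1 / 1000 = 841.4 kN → 0.75 × 841.4 = 631 kN.
Bearing: edge l_c = 36.5, r_n = 226 kN; interior l_c = 43, r_n = 266.3 kN; R_n = 226 + 4·266.3 = 1291 kN → 968 kN.
Block shear: A_gv = 3960, A_nv = 2394, A_nt = 366 mm²; R_n = min(0.6F_uA_nv, 0.6F_yA_gv) + U_bs·F_u·A_nt = 775 kN → 581 kN.
Block shear governs: 581 kN.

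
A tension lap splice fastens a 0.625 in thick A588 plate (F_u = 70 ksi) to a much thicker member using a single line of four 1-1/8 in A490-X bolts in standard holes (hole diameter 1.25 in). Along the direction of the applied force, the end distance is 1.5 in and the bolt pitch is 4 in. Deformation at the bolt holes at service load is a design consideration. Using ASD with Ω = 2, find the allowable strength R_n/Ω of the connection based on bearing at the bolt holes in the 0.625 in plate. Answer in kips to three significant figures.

200 kips

Per bolt r_n = 1.2 l_c t F_u ≤ 2.4 d t F_u; upper limit = 2.4 × 1.125 × 0.625 × 70 = 118.1 kips.
Edge bolt: l_c = 1.5 − 1.25/2 = 0.875 in → 1.2 × 0.875 × 0.625 × 70 = 45.94 → r_n = 45.94 kips.
Interior bolts: l_c = 4 − 1.25 = 2.75 in → 1.2 × 2.75 × 0.625 × 70 = 144.4 → r_n = 118.1 kips.
R_n = 1 × 45.94 + 3 × 118.1 = 400.3 kips.
Allowable strength R_n/Ω = 400.3 / 2 = 200 kips.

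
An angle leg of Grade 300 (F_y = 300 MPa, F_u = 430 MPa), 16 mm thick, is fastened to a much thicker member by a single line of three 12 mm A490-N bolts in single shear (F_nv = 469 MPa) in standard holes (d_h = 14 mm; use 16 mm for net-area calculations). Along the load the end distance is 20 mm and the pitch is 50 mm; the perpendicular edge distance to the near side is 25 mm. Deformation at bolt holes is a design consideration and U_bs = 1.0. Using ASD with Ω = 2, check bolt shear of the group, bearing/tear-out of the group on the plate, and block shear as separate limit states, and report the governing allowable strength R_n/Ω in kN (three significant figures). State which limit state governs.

79.6 kN (bolt shear governs)

Bolt shear: A_b = π·12²/4 = 113.1 mm²; R_n = 469 × 113.1 × 3 × 1 / 1000 = 159.1 kN → 159.1 / 2 = 79.6 kN.
Bearing: edge l_c = 13, r_n = 107.3 kN; interior l_c = 36, r_n = 198.1 kN; R_n = 107.3 + 2·198.1 = 503.6 kN → 252 kN.
Block shear: A_gv = 1920, A_nv = 1280, A_nt = 272 mm²; R_n = min(0.6F_uA_nv, 0.6F_yA_gv) + U_bs·F_u·A_nt = 447.2 kN → 224 kN.
Bolt shear governs: 79.6 kN.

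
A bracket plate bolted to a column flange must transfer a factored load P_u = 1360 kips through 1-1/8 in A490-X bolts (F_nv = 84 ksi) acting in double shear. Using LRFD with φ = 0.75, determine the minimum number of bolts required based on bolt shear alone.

11 bolts

A_b = π·1.125²/4 = 0.994 in².
Per-bolt design strength φR_n = 0.75 × 84 × 0.994 × 2 = 125.2 kips.
n ≥ 1360 / 125.2 = 10.86 → use 11 bolts.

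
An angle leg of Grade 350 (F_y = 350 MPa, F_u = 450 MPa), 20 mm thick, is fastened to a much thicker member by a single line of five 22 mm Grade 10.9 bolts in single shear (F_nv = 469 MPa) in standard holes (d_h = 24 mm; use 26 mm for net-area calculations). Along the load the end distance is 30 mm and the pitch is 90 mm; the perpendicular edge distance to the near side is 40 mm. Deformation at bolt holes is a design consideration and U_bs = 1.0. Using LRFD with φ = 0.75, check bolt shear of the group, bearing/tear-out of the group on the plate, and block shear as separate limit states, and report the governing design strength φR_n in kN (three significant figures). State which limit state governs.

669 kN (bolt shear governs)

Bolt shear: A_b = π·22²/4 = 380.1 mm²; R_n = 469 × 380.1 × 5 × 1 / 1000 = 891.4 kN → 0.75 × 891.4 = 669 kN.
Bearing: edge l_c = 18, r_n = 194.4 kN; interior l_c = 66, r_n = 475.2 kN; R_n = 194.4 + 4·475.2 = 2095 kN → 1570 kN.
Block shear: A_gv = 7800, A_nv = 5460, A_nt = 540 mm²; R_n = min(0.6F_uA_nv, 0.6F_yA_gv) + U_bs·F_u·A_nt = 1717 kN → 1290 kN.
Bolt shear governs: 669 kN.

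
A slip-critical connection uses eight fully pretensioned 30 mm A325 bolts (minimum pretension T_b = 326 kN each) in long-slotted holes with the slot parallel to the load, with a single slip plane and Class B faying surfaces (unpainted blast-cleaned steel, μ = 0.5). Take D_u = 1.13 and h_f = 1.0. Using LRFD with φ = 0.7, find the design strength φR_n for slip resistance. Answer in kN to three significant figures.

1030 kN

R_n = μ · D_u · h_f · T_b · n_s · n_b = 0.5 × 1.13 × 1.0 × 326 × 1 × 8 = 1474 kN.
Design strength φR_n = 0.7 × 1474 = 1030 kN.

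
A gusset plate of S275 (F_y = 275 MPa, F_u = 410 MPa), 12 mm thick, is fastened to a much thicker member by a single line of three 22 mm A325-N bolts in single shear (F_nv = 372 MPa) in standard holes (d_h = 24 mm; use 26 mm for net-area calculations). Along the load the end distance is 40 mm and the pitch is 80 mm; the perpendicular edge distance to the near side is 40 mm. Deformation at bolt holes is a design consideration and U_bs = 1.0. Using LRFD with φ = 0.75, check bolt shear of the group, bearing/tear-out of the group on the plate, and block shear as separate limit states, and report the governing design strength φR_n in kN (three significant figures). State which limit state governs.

Bolt shear: A_b = π·22²/4 = 380.1 mm²; R_n = 372 × 380.1 × 3 × 1 / 1000 = 424.2 kN → 0.75 × 424.2 = 318 kN.
Bearing: edge l_c = 28, r_n = 165.3 kN; interior l_c = 56, r_n = 259.8 kN; R_n = 165.3 + 2·259.8 = 684.9 kN → 514 kN.
Block shear: A_gv = 2400, A_nv = 1620, A_nt = 324 mm²; R_n = min(0.6F_uA_nv, 0.6F_yA_gv) + U_bs·F_u·A_nt = 528.8 kN → 397 kN.
Bolt shear governs: 318 kN.

318 kN (bolt shear governs)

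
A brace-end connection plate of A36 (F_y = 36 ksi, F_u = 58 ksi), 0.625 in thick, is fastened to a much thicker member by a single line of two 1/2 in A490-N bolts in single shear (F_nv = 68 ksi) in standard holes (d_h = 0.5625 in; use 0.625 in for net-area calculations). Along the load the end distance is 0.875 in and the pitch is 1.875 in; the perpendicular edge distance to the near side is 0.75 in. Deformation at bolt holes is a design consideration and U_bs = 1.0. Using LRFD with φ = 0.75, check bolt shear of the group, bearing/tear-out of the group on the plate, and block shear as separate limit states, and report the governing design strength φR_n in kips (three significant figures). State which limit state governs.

Bolt shear: A_b = π·0.5²/4 = 0.1963 in²; R_n = 68 × 0.1963 × 2 × 1 = 26.7 kips → 0.75 × 26.7 = 20 kips.
Bearing: edge l_c = 0.5938, r_n = 25.83 kips; interior l_c = 1.312, r_n = 43.5 kips; R_n = 25.83 + 1·43.5 = 69.33 kips → 52 kips.
Block shear: A_gv = 1.719, A_nv = 1.133, A_nt = 0.2734 in²; R_n = min(0.6F_uA_nv, 0.6F_yA_gv) + U_bs·F_u·A_nt = 52.98 kips → 39.7 kips.
Bolt shear governs: 20 kips.

20 kips (bolt shear governs)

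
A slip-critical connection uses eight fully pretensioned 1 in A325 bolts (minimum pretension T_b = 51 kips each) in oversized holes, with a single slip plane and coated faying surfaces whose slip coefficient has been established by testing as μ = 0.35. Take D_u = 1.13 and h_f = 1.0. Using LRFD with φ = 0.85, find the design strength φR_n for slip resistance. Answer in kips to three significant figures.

137 kips

R_n = μ · D_u · h_f · T_b · n_s · n_b = 0.35 × 1.13 × 1.0 × 51 × 1 × 8 = 161.4 kips.
Design strength φR_n = 0.85 × 161.4 = 137 kips.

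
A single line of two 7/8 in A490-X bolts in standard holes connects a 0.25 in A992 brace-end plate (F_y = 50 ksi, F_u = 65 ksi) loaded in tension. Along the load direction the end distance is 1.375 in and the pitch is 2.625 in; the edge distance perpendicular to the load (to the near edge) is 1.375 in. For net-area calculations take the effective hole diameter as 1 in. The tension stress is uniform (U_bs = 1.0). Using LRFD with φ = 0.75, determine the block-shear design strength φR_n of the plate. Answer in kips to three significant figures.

28.9 kips

Shear plane L_v = 1.375 + 1·2.625 = 4 in; A_gv = 4 × 0.25 = 1 in².
A_nv = (4 − 1.5·1) × 0.25 = 0.625 in².
A_nt = (1.375 − 0.5·1) × 0.25 = 0.2188 in².
0.6 F_u A_nv = 24.38 kips; 0.6 F_y A_gv = 30 kips → shear rupture governs the shear term.
R_n = 24.38 + 1.0 × 65 × 0.2188 = 38.59 kips.
Design strength φR_n = 0.75 × 38.59 = 28.9 kips.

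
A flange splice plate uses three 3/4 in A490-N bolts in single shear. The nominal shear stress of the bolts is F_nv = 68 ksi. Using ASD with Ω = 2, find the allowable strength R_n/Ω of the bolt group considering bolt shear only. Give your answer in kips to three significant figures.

45.1 kips

A_b = π × 0.75² / 4 = 0.4418 in².
R_n = F_nv · A_b · n · n_s = 68 × 0.4418 × 3 × 1 = 90.12 kips.
Allowable strength R_n/Ω = 90.12 / 2 = 45.1 kips.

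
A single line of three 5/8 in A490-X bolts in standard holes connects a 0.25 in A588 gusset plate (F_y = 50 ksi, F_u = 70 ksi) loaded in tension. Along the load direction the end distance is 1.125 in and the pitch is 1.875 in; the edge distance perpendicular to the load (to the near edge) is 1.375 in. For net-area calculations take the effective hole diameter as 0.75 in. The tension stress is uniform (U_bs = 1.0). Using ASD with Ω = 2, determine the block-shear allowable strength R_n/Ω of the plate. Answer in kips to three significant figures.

24.5 kips

Shear plane L_v = 1.125 + 2·1.875 = 4.875 in; A_gv = 4.875 × 0.25 = 1.219 in².
A_nv = (4.875 − 2.5·0.75) × 0.25 = 0.75 in².
A_nt = (1.375 − 0.5·0.75) × 0.25 = 0.25 in².
0.6 F_u A_nv = 31.5 kips; 0.6 F_y A_gv = 36.56 kips → shear rupture governs the shear term.
R_n = 31.5 + 1.0 × 70 × 0.25 = 49 kips.
Allowable strength R_n/Ω = 49 / 2 = 24.5 kips.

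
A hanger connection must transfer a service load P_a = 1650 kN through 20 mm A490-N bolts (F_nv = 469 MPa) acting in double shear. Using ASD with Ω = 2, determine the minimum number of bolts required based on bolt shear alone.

A_b = π·20²/4 = 314.2 mm².
Per-bolt allowable strength R_n/Ω = 469 × 314.2 × 2 / 1000 / 2 = 147.3 kN.
n ≥ 1650 / 147.3 = 11.2 → use 12 bolts.

12 bolts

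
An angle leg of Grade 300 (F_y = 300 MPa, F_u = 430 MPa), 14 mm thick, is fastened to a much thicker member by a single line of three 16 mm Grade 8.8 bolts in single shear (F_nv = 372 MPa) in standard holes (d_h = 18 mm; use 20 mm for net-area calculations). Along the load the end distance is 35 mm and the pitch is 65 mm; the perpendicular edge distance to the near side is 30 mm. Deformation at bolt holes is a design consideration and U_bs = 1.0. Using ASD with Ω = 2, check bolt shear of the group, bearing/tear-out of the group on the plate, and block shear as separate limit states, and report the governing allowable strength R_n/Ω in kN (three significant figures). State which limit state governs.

Bolt shear: A_b = π·16²/4 = 201.1 mm²; R_n = 372 × 201.1 × 3 × 1 / 1000 = 224.4 kN → 224.4 / 2 = 112 kN.
Bearing: edge l_c = 26, r_n = 187.8 kN; interior l_c = 47, r_n = 231.2 kN; R_n = 187.8 + 2·231.2 = 650.2 kN → 325 kN.
Block shear: A_gv = 2310, A_nv = 1610, A_nt = 280 mm²; R_n = min(0.6F_uA_nv, 0.6F_yA_gv) + U_bs·F_u·A_nt = 535.8 kN → 268 kN.
Bolt shear governs: 112 kN.

112 kN (bolt shear governs)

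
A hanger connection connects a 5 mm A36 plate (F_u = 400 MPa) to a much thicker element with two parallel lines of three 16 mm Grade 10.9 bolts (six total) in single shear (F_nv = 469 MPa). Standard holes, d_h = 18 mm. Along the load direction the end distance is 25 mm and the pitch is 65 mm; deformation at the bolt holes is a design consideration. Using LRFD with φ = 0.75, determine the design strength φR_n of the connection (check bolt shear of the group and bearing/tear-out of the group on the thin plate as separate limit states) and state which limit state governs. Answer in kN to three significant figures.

288 kN (bearing governs)

Bolt shear: A_b = π·16²/4 = 201.1 mm²; R_n = 469 × 201.1 × 6 × 1 / 1000 = 565.8 kN → 0.75 × 565.8 = 424 kN.
Bearing (1.2 l_c t F_u ≤ 2.4 d t F_u): upper limit = 2.4·16·5·400 / 1000 = 76.8 kN.
  Edge l_c = 25 − 18/2 = 16 → r_n = 38.4 kN; interior l_c = 65 − 18 = 47 → r_n = 76.8 kN.
  R_n,bearing = 2·38.4 + 4·76.8 = 384 kN → 0.75 × 384 = 288 kN.
Bearing governs: 288 kN.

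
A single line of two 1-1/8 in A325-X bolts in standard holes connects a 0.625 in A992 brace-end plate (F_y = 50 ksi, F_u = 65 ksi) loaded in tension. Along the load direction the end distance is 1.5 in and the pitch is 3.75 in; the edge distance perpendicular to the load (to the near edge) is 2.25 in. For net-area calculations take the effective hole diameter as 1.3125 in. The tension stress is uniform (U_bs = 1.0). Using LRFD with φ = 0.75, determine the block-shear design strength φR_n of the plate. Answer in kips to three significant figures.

Shear plane L_v = 1.5 + 1·3.75 = 5.25 in; A_gv = 5.25 × 0.625 = 3.281 in².
A_nv = (5.25 − 1.5·1.3125) × 0.625 = 2.051 in².
A_nt = (2.25 − 0.5·1.3125) × 0.625 = 0.9961 in².
0.6 F_u A_nv = 79.98 kips; 0.6 F_y A_gv = 98.44 kips → shear rupture governs the shear term.
R_n = 79.98 + 1.0 × 65 × 0.9961 = 144.7 kips.
Design strength φR_n = 0.75 × 144.7 = 109 kips.

109 kips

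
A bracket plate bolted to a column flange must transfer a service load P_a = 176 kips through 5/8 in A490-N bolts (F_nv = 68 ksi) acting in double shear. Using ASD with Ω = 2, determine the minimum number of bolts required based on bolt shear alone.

A_b = π·0.625²/4 = 0.3068 in².
Per-bolt allowable strength R_n/Ω = 68 × 0.3068 × 2 / 2 = 20.86 kips.
n ≥ 176 / 20.86 = 8.436 → use 9 bolts.

9 bolts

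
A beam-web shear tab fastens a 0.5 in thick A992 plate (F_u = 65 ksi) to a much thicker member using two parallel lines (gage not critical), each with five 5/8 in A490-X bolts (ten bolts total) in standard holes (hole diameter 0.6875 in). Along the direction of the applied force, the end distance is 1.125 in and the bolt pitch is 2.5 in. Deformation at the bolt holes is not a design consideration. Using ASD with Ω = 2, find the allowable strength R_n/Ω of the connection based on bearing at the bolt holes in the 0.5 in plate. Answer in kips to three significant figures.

Per bolt r_n = 1.5 l_c t F_u ≤ 3.0 d t F_u; upper limit = 3.0 × 0.625 × 0.5 × 65 = 60.94 kips.
Edge bolt: l_c = 1.125 − 0.6875/2 = 0.7812 in → 1.5 × 0.7812 × 0.5 × 65 = 38.09 → r_n = 38.09 kips.
Interior bolts: l_c = 2.5 − 0.6875 = 1.812 in → 1.5 × 1.812 × 0.5 × 65 = 88.36 → r_n = 60.94 kips.
R_n = 2 × 38.09 + 8 × 60.94 = 563.7 kips.
Allowable strength R_n/Ω = 563.7 / 2 = 282 kips.

282 kips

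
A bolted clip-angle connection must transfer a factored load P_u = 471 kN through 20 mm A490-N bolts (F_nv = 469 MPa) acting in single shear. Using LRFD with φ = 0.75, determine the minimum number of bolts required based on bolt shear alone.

5 bolts

A_b = π·20²/4 = 314.2 mm².
Per-bolt design strength φR_n = 0.75 × 469 × 314.2 × 1 / 1000 = 110.5 kN.
n ≥ 471 / 110.5 = 4.262 → use 5 bolts.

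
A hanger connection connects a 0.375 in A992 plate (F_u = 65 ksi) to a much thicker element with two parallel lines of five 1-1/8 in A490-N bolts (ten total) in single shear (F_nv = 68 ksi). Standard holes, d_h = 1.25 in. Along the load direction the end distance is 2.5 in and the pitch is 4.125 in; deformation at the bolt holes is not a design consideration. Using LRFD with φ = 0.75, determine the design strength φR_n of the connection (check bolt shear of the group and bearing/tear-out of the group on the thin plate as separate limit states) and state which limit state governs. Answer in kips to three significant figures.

507 kips (bolt shear governs)

Bolt shear: A_b = π·1.125²/4 = 0.994 in²; R_n = 68 × 0.994 × 10 × 1 = 675.9 kips → 0.75 × 675.9 = 507 kips.
Bearing (1.5 l_c t F_u ≤ 3.0 d t F_u): upper limit = 3.0·1.125·0.375·65 = 82.27 kips.
  Edge l_c = 2.5 − 1.25/2 = 1.875 → r_n = 68.55 kips; interior l_c = 4.125 − 1.25 = 2.875 → r_n = 82.27 kips.
  R_n,bearing = 2·68.55 + 8·82.27 = 795.2 kips → 0.75 × 795.2 = 596 kips.
Bolt shear governs: 507 kips.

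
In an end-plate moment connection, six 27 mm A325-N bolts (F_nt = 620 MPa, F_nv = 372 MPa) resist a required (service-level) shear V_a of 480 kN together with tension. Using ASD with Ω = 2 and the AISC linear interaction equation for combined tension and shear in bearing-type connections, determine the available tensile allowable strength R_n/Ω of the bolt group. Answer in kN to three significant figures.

584 kN

A_b = π·27²/4 = 572.6 mm²; f_rv = 480 × 1000 / (6 × 572.6) = 139.7 MPa.
F'_nt = 1.3 F_nt − (Ω F_nt / F_nv) f_rv = 1.3·620 − (2·620/372)·139.7 = 340.3 MPa, capped at F_nt → F'_nt = 340.3 MPa.
R_n = F'_nt · A_b · n = 340.3 × 572.6 × 6 / 1000 = 1169 kN.
Allowable strength R_n/Ω = 1169 / 2 = 584 kN.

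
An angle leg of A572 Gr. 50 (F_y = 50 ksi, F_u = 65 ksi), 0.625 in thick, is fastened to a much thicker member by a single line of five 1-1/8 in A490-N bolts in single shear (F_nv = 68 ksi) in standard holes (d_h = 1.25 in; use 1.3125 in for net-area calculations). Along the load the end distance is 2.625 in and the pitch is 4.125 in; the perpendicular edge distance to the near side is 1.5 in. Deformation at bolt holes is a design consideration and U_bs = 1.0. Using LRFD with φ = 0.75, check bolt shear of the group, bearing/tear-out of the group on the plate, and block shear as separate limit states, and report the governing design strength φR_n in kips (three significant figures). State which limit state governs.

Bolt shear: A_b = π·1.125²/4 = 0.994 in²; R_n = 68 × 0.994 × 5 × 1 = 338 kips → 0.75 × 338 = 253 kips.
Bearing: edge l_c = 2, r_n = 97.5 kips; interior l_c = 2.875, r_n = 109.7 kips; R_n = 97.5 + 4·109.7 = 536.2 kips → 402 kips.
Block shear: A_gv = 11.95, A_nv = 8.262, A_nt = 0.5273 in²; R_n = min(0.6F_uA_nv, 0.6F_yA_gv) + U_bs·F_u·A_nt = 356.5 kips → 267 kips.
Bolt shear governs: 253 kips.

253 kips (bolt shear governs)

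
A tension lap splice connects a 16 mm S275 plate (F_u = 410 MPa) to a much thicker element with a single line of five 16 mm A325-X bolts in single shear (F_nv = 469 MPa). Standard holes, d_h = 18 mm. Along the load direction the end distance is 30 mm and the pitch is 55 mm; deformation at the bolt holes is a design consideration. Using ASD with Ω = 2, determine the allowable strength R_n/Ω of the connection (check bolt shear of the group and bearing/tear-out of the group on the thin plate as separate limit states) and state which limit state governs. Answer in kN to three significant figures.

Bolt shear: A_b = π·16²/4 = 201.1 mm²; R_n = 469 × 201.1 × 5 × 1 / 1000 = 471.5 kN → 471.5 / 2 = 236 kN.
Bearing (1.2 l_c t F_u ≤ 2.4 d t F_u): upper limit = 2.4·16·16·410 / 1000 = 251.9 kN.
  Edge l_c = 30 − 18/2 = 21 → r_n = 165.3 kN; interior l_c = 55 − 18 = 37 → r_n = 251.9 kN.
  R_n,bearing = 1·165.3 + 4·251.9 = 1173 kN → 1173 / 2 = 586 kN.
Bolt shear governs: 236 kN.

236 kN (bolt shear governs)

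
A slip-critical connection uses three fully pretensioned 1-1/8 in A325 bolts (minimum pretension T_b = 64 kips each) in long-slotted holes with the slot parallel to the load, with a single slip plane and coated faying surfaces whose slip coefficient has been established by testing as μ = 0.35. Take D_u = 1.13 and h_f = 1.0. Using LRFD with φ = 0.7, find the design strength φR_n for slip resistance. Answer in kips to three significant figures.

R_n = μ · D_u · h_f · T_b · n_s · n_b = 0.35 × 1.13 × 1.0 × 64 × 1 × 3 = 75.94 kips.
Design strength φR_n = 0.7 × 75.94 = 53.2 kips.

53.2 kips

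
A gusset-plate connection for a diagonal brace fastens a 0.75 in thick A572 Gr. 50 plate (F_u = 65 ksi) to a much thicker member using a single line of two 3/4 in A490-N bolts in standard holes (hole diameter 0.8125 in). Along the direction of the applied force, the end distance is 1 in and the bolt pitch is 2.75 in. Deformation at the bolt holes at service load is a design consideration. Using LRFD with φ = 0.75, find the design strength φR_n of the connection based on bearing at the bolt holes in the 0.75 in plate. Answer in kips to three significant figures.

Per bolt r_n = 1.2 l_c t F_u ≤ 2.4 d t F_u; upper limit = 2.4 × 0.75 × 0.75 × 65 = 87.75 kips.
Edge bolt: l_c = 1 − 0.8125/2 = 0.5938 in → 1.2 × 0.5938 × 0.75 × 65 = 34.73 → r_n = 34.73 kips.
Interior bolts: l_c = 2.75 − 0.8125 = 1.938 in → 1.2 × 1.938 × 0.75 × 65 = 113.3 → r_n = 87.75 kips.
R_n = 1 × 34.73 + 1 × 87.75 = 122.5 kips.
Design strength φR_n = 0.75 × 122.5 = 91.9 kips.

91.9 kips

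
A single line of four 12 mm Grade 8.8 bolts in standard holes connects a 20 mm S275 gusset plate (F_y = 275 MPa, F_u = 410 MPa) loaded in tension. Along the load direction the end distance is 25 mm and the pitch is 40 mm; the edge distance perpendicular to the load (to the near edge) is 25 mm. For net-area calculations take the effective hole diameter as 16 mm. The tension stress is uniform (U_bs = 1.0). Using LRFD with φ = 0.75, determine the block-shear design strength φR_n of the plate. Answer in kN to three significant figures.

Shear plane L_v = 25 + 3·40 = 145 mm; A_gv = 145 × 20 = 2900 mm².
A_nv = (145 − 3.5·16) × 20 = 1780 mm².
A_nt = (25 − 0.5·16) × 20 = 340 mm².
0.6 F_u A_nv = 437.9 kN; 0.6 F_y A_gv = 478.5 kN → shear rupture governs the shear term.
R_n = 437.9 + 1.0 × 410 × 340 / 1000 = 577.3 kN.
Design strength φR_n = 0.75 × 577.3 = 433 kN.

433 kN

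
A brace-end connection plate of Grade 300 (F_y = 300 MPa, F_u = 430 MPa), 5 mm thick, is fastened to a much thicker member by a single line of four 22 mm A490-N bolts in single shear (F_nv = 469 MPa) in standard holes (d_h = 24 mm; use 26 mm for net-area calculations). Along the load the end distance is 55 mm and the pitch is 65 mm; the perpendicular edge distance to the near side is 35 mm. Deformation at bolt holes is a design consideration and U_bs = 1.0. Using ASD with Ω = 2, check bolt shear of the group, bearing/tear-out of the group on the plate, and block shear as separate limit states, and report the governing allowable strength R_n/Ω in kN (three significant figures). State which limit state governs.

126 kN (block shear governs)

Bolt shear: A_b = π·22²/4 = 380.1 mm²; R_n = 469 × 380.1 × 4 × 1 / 1000 = 713.1 kN → 713.1 / 2 = 357 kN.
Bearing: edge l_c = 43, r_n = 110.9 kN; interior l_c = 41, r_n = 105.8 kN; R_n = 110.9 + 3·105.8 = 428.3 kN → 214 kN.
Block shear: A_gv = 1250, A_nv = 795, A_nt = 110 mm²; R_n = min(0.6F_uA_nv, 0.6F_yA_gv) + U_bs·F_u·A_nt = 252.4 kN → 126 kN.
Block shear governs: 126 kN.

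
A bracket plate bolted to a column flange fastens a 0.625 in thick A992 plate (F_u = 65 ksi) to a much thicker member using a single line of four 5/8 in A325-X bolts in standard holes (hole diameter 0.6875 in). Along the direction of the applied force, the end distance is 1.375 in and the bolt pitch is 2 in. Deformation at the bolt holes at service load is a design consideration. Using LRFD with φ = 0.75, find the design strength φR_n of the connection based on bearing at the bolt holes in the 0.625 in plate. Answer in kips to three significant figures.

Per bolt r_n = 1.2 l_c t F_u ≤ 2.4 d t F_u; upper limit = 2.4 × 0.625 × 0.625 × 65 = 60.94 kips.
Edge bolt: l_c = 1.375 − 0.6875/2 = 1.031 in → 1.2 × 1.031 × 0.625 × 65 = 50.27 → r_n = 50.27 kips.
Interior bolts: l_c = 2 − 0.6875 = 1.312 in → 1.2 × 1.312 × 0.625 × 65 = 63.98 → r_n = 60.94 kips.
R_n = 1 × 50.27 + 3 × 60.94 = 233.1 kips.
Design strength φR_n = 0.75 × 233.1 = 175 kips.

175 kips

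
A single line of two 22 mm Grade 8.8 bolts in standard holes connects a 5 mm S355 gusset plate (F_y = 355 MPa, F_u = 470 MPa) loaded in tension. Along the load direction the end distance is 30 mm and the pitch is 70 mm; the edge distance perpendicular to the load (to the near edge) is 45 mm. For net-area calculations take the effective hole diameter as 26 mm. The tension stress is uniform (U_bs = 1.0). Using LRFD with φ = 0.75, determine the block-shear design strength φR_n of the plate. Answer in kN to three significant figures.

121 kN

Shear plane L_v = 30 + 1·70 = 100 mm; A_gv = 100 × 5 = 500 mm².
A_nv = (100 − 1.5·26) × 5 = 305 mm².
A_nt = (45 − 0.5·26) × 5 = 160 mm².
0.6 F_u A_nv = 86.01 kN; 0.6 F_y A_gv = 106.5 kN → shear rupture governs the shear term.
R_n = 86.01 + 1.0 × 470 × 160 / 1000 = 161.2 kN.
Design strength φR_n = 0.75 × 161.2 = 121 kN.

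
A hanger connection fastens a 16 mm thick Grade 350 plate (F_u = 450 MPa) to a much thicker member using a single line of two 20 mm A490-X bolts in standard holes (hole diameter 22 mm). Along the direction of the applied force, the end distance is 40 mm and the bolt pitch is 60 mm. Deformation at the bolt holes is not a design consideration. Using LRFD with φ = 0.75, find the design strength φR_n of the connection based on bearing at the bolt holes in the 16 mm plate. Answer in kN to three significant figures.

543 kN

Per bolt r_n = 1.5 l_c t F_u ≤ 3.0 d t F_u; upper limit = 3.0 × 20 × 16 × 450 / 1000 = 432 kN.
Edge bolt: l_c = 40 − 22/2 = 29 mm → 1.5 × 29 × 16 × 450 / 1000 = 313.2 → r_n = 313.2 kN.
Interior bolts: l_c = 60 − 22 = 38 mm → 1.5 × 38 × 16 × 450 / 1000 = 410.4 → r_n = 410.4 kN.
R_n = 1 × 313.2 + 1 × 410.4 = 723.6 kN.
Design strength φR_n = 0.75 × 723.6 = 543 kN.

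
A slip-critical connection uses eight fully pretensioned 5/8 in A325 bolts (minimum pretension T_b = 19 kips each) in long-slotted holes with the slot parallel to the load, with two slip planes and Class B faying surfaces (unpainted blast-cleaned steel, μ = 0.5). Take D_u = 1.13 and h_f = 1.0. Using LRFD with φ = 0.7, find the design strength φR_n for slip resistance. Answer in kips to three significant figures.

R_n = μ · D_u · h_f · T_b · n_s · n_b = 0.5 × 1.13 × 1.0 × 19 × 2 × 8 = 171.8 kips.
Design strength φR_n = 0.7 × 171.8 = 120 kips.

120 kips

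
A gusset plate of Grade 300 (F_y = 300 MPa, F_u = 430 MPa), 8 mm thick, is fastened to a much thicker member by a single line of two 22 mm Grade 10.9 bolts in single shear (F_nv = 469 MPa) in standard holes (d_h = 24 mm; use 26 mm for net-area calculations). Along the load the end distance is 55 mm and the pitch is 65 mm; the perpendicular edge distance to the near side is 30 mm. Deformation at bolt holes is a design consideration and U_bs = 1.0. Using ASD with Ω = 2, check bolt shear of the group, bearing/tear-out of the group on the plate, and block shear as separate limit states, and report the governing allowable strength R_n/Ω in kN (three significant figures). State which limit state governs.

Bolt shear: A_b = π·22²/4 = 380.1 mm²; R_n = 469 × 380.1 × 2 × 1 / 1000 = 356.6 kN → 356.6 / 2 = 178 kN.
Bearing: edge l_c = 43, r_n = 177.5 kN; interior l_c = 41, r_n = 169.2 kN; R_n = 177.5 + 1·169.2 = 346.8 kN → 173 kN.
Block shear: A_gv = 960, A_nv = 648, A_nt = 136 mm²; R_n = min(0.6F_uA_nv, 0.6F_yA_gv) + U_bs·F_u·A_nt = 225.7 kN → 113 kN.
Block shear governs: 113 kN.

113 kN (block shear governs)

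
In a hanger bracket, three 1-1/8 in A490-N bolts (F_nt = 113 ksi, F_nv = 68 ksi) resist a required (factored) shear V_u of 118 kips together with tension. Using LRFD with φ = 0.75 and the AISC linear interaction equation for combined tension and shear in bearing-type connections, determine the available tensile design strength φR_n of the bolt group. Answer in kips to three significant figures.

A_b = π·1.125²/4 = 0.994 in²; f_rv = 118 / (3 × 0.994) = 39.57 ksi.
F'_nt = 1.3 F_nt − (F_nt / φF_nv) f_rv = 1.3·113 − (113/(0.75·68))·39.57 = 59.23 ksi, capped at F_nt → F'_nt = 59.23 ksi.
R_n = F'_nt · A_b · n = 59.23 × 0.994 × 3 = 176.6 kips.
Design strength φR_n = 0.75 × 176.6 = 132 kips.

132 kips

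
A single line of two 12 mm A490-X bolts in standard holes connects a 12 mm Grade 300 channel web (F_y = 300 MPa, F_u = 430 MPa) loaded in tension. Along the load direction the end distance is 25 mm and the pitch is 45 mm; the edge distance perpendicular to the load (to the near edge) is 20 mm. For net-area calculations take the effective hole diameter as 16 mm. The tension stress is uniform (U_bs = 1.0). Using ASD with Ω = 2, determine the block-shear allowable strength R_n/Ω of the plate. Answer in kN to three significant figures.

Shear plane L_v = 25 + 1·45 = 70 mm; A_gv = 70 × 12 = 840 mm².
A_nv = (70 − 1.5·16) × 12 = 552 mm².
A_nt = (20 − 0.5·16) × 12 = 144 mm².
0.6 F_u A_nv = 142.4 kN; 0.6 F_y A_gv = 151.2 kN → shear rupture governs the shear term.
R_n = 142.4 + 1.0 × 430 × 144 / 1000 = 204.3 kN.
Allowable strength R_n/Ω = 204.3 / 2 = 102 kN.

102 kN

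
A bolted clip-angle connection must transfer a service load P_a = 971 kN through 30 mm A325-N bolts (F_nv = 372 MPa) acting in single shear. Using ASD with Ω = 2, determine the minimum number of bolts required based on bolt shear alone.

A_b = π·30²/4 = 706.9 mm².
Per-bolt allowable strength R_n/Ω = 372 × 706.9 × 1 / 1000 / 2 = 131.5 kN.
n ≥ 971 / 131.5 = 7.385 → use 8 bolts.

8 bolts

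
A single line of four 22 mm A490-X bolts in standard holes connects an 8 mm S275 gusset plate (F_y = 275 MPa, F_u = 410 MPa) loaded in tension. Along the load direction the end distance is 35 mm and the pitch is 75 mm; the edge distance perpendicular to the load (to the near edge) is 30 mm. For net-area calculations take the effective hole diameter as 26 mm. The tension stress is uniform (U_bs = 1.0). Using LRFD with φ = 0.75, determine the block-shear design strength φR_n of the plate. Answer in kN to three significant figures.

Shear plane L_v = 35 + 3·75 = 260 mm; A_gv = 260 × 8 = 2080 mm².
A_nv = (260 − 3.5·26) × 8 = 1352 mm².
A_nt = (30 − 0.5·26) × 8 = 136 mm².
0.6 F_u A_nv = 332.6 kN; 0.6 F_y A_gv = 343.2 kN → shear rupture governs the shear term.
R_n = 332.6 + 1.0 × 410 × 136 / 1000 = 388.4 kN.
Design strength φR_n = 0.75 × 388.4 = 291 kN.

291 kN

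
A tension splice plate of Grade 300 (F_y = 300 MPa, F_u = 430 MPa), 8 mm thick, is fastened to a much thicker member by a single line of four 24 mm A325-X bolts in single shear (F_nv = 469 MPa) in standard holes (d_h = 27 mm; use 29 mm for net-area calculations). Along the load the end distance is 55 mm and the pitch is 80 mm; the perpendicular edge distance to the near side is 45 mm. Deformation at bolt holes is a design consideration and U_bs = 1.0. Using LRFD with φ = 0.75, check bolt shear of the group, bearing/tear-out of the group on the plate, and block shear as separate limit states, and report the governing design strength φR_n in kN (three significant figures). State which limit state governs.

378 kN (block shear governs)

Bolt shear: A_b = π·24²/4 = 452.4 mm²; R_n = 469 × 452.4 × 4 × 1 / 1000 = 848.7 kN → 0.75 × 848.7 = 637 kN.
Bearing: edge l_c = 41.5, r_n = 171.3 kN; interior l_c = 53, r_n = 198.1 kN; R_n = 171.3 + 3·198.1 = 765.7 kN → 574 kN.
Block shear: A_gv = 2360, A_nv = 1548, A_nt = 244 mm²; R_n = min(0.6F_uA_nv, 0.6F_yA_gv) + U_bs·F_u·A_nt = 504.3 kN → 378 kN.
Block shear governs: 378 kN.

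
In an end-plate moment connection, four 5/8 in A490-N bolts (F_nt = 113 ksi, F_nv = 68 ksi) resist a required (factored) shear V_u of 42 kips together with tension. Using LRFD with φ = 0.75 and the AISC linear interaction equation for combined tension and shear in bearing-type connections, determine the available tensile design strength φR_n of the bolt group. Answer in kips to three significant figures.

A_b = π·0.625²/4 = 0.3068 in²; f_rv = 42 / (4 × 0.3068) = 34.22 ksi.
F'_nt = 1.3 F_nt − (F_nt / φF_nv) f_rv = 1.3·113 − (113/(0.75·68))·34.22 = 71.07 ksi, capped at F_nt → F'_nt = 71.07 ksi.
R_n = F'_nt · A_b · n = 71.07 × 0.3068 × 4 = 87.21 kips.
Design strength φR_n = 0.75 × 87.21 = 65.4 kips.

65.4 kips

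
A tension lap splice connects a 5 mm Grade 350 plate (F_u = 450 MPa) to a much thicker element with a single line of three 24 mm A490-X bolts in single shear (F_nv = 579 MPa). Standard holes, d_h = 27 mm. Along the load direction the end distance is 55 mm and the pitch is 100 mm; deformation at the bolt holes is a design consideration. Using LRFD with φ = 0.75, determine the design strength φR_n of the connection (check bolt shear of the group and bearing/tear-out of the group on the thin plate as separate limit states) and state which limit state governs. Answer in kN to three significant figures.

Bolt shear: A_b = π·24²/4 = 452.4 mm²; R_n = 579 × 452.4 × 3 × 1 / 1000 = 785.8 kN → 0.75 × 785.8 = 589 kN.
Bearing (1.2 l_c t F_u ≤ 2.4 d t F_u): upper limit = 2.4·24·5·450 / 1000 = 129.6 kN.
  Edge l_c = 55 − 27/2 = 41.5 → r_n = 112 kN; interior l_c = 100 − 27 = 73 → r_n = 129.6 kN.
  R_n,bearing = 1·112 + 2·129.6 = 371.2 kN → 0.75 × 371.2 = 278 kN.
Bearing governs: 278 kN.

278 kN (bearing governs)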